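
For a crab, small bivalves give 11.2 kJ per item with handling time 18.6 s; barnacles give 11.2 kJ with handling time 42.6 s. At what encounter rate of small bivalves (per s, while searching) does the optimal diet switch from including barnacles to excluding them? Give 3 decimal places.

0.042 per s

At the threshold, the rate on small bivalves alone equals the profitability of barnacles: λ·11.2/(1 + λ·18.6) = 11.2/42.6 = 0.2629.
Rearranging, λ(11.2 − 0.2629×18.6) = 0.2629, so λ = 0.2629/6.31 = 0.04167 per s.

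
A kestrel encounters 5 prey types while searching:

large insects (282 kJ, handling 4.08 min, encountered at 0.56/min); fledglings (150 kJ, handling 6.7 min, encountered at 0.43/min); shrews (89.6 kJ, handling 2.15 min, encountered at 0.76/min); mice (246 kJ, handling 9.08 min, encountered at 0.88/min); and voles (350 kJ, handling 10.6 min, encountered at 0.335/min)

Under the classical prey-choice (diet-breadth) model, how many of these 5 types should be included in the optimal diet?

Profitabilities (E/h, kJ/min): large insects 69.1, shrews 41.7, voles 33, mice 27.1, fledglings 22.4. Add prey in this order while the next type's profitability exceeds the intake rate on those already taken.
Rate on top 1: 48.08. shrews: 41.7 < 48.08 → exclude; stop.
Optimal diet: large insects — 1 of 5 types.

1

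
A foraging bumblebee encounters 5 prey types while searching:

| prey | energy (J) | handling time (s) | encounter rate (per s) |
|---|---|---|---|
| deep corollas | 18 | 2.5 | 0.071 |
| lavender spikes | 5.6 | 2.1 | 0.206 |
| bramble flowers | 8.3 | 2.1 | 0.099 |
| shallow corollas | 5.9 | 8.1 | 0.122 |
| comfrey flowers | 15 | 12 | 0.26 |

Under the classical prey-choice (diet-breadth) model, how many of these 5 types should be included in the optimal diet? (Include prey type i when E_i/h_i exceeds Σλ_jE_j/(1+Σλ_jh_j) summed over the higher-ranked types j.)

3

E/h in descending order: deep corollas 7.2, bramble flowers 3.95, lavender spikes 2.67, comfrey flowers 1.25, shallow corollas 0.728 J/s. The optimal diet is the largest prefix of this list for which every included type satisfies E_i/h_i > R on the types above it.
Rate on top 1: 1.085. bramble flowers: 3.95 > 1.085 → include.
Rate on top 2: 1.516. lavender spikes: 2.67 > 1.516 → include.
Rate on top 3: 1.789. comfrey flowers: 1.25 < 1.789 → exclude; stop.
Optimal diet: deep corollas, bramble flowers, lavender spikes — 3 of 5 types.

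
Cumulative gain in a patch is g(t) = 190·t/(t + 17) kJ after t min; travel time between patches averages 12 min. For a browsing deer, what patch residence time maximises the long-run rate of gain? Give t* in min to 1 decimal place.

By the marginal value theorem, leave when the instantaneous gain rate g'(t) equals the habitat-wide average g(t)/(T + t).
g'(t) = 190·17/(t + 17)². Setting 190·17/(t+17)² = 190t/[(t+17)(12+t)] gives 17(12+t) = t(t+17), so t² = 17×12 = 204.
t* = √204 = 14.28 min.

14.3 min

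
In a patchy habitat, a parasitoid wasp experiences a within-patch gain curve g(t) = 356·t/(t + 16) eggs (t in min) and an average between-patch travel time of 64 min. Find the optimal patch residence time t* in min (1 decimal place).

32.0 min

Maximise g(t)/(T+t): set derivative to zero → g'(t)(T+t) = g(t).
g'(t) = 356·16/(t + 16)². Setting 356·16/(t+16)² = 356t/[(t+16)(64+t)] gives 16(64+t) = t(t+16), so t² = 16×64 = 1024.
t* = √1024 = 32 min.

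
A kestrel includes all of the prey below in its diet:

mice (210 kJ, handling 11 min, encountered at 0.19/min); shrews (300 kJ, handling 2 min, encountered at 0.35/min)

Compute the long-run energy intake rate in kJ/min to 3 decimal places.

38.232 kJ/min

Energy encountered per unit search time: 0.19×210 + 0.35×300 = 144.9 kJ/min.
Handling time per unit search time: 0.19×11 + 0.35×2 = 2.79.
Rate = 144.9/(1 + 2.79) = 38.23 kJ/min.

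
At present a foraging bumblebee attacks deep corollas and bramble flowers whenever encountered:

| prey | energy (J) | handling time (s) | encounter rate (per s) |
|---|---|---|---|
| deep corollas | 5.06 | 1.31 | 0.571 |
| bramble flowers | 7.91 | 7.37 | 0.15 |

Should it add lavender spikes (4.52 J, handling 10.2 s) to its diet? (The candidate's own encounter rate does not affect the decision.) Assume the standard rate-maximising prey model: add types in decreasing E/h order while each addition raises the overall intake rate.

On deep corollas and bramble flowers alone, R = ΣλE/(1+Σλh) = 4.076/2.854 = 1.428 J/s.
lavender spikes: E/h = 4.52/10.2 = 0.4431 J/s.
0.4431 < 1.428, so adding lavender spikes would lower the average — exclude it.

No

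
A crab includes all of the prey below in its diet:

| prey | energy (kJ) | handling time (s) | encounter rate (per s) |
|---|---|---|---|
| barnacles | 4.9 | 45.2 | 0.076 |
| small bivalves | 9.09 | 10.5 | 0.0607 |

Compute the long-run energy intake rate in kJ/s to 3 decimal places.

R = (0.076×4.9 + 0.0607×9.09) / (1 + 0.076×45.2 + 0.0607×10.5) = 0.9242/5.073 = 0.1822 kJ/s.

0.182 kJ/s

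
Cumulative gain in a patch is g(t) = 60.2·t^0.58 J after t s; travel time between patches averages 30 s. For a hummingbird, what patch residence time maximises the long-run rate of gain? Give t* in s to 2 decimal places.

41.43 s

By the marginal value theorem, leave when the instantaneous gain rate g'(t) equals the habitat-wide average g(t)/(T + t).
g'(t) = 0.58·60.2·t^-0.42. Setting 0.58·60.2·t^-0.42 = 60.2·t^0.58/(30+t) gives 0.58(30+t) = t, so 0.42·t = 0.58×30.
t* = 0.58×30/0.42 = 41.43 s.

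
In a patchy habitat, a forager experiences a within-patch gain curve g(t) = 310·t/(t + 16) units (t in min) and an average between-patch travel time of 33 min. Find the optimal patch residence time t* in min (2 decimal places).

By the marginal value theorem, leave when the instantaneous gain rate g'(t) equals the habitat-wide average g(t)/(T + t).
g'(t) = 310·16/(t + 16)². Setting 310·16/(t+16)² = 310t/[(t+16)(33+t)] gives 16(33+t) = t(t+16), so t² = 16×33 = 528.
t* = √528 = 22.98 min.

22.98 min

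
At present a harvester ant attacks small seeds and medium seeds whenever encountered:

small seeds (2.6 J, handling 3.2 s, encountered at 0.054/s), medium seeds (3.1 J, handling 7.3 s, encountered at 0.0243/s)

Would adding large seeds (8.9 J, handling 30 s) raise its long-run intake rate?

Current rate: (0.054×2.6 + 0.0243×3.1)/(1 + 0.054×3.2 + 0.0243×7.3) = 0.1598 J/s.
large seeds: E/h = 8.9/30 = 0.2967 J/s.
0.2967 > 0.1598, so adding large seeds raises the average — include it.

Yes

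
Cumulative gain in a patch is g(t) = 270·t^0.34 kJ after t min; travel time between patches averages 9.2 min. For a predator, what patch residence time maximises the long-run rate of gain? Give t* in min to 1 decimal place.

Maximise g(t)/(T+t): set derivative to zero → g'(t)(T+t) = g(t).
g'(t) = 0.34·270·t^-0.66. Setting 0.34·270·t^-0.66 = 270·t^0.34/(9.2+t) gives 0.34(9.2+t) = t, so 0.66·t = 0.34×9.2.
t* = 0.34×9.2/0.66 = 4.739 min.

4.7 min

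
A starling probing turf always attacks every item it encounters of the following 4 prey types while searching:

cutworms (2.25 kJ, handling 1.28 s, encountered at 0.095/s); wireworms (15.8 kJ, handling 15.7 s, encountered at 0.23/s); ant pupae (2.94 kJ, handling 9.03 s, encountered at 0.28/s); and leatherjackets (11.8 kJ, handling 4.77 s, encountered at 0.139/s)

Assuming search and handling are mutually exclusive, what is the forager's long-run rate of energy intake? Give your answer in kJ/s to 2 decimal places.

0.80 kJ/s

R = Σλ_iE_i / (1 + Σλ_ih_i)
Numerator: 0.095×2.25 + 0.23×15.8 + 0.28×2.94 + 0.139×11.8 = 6.311
Denominator: 1 + 0.095×1.28 + 0.23×15.7 + 0.28×9.03 + 0.139×4.77 = 7.924
R = 6.311/7.924 = 0.7965 kJ/s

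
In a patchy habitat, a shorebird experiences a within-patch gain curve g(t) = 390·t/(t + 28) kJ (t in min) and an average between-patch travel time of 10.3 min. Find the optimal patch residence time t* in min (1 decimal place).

17.0 min

By the marginal value theorem, leave when the instantaneous gain rate g'(t) equals the habitat-wide average g(t)/(T + t).
g'(t) = 390·28/(t + 28)². Setting 390·28/(t+28)² = 390t/[(t+28)(10.3+t)] gives 28(10.3+t) = t(t+28), so t² = 28×10.3 = 288.4.
t* = √288.4 = 16.98 min.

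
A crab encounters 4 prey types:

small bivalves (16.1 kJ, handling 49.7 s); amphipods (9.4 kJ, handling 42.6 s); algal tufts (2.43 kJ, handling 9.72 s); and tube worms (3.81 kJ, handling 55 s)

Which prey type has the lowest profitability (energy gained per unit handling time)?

tube worms

Profitability E/h (kJ/s): small bivalves = 16.1/49.7 = 0.324, amphipods = 9.4/42.6 = 0.221, algal tufts = 2.43/9.72 = 0.25, tube worms = 3.81/55 = 0.0693.
Ranked: small bivalves > algal tufts > amphipods > tube worms.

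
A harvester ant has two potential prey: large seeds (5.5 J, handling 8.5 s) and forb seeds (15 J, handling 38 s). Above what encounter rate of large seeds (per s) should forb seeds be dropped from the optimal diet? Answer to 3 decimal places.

At the threshold, the rate on large seeds alone equals the profitability of forb seeds: λ·5.5/(1 + λ·8.5) = 15/38 = 0.3947.
Rearranging, λ(5.5 − 0.3947×8.5) = 0.3947, so λ = 0.3947/2.145 = 0.184 per s.

0.184 per s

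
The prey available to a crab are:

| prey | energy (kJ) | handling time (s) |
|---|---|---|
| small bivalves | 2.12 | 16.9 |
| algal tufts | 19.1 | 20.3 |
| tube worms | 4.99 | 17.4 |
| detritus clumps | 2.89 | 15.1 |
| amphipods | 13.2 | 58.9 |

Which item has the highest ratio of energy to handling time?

Profitability E/h (kJ/s): small bivalves = 2.12/16.9 = 0.125, algal tufts = 19.1/20.3 = 0.941, tube worms = 4.99/17.4 = 0.287, detritus clumps = 2.89/15.1 = 0.191, amphipods = 13.2/58.9 = 0.224.
Ranked: algal tufts > tube worms > amphipods > detritus clumps > small bivalves.

algal tufts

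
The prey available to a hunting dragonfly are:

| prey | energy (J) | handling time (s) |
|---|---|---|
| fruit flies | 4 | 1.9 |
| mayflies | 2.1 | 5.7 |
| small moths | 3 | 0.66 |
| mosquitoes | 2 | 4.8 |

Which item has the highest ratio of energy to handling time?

Profitability E/h (J/s): fruit flies = 4/1.9 = 2.11, mayflies = 2.1/5.7 = 0.368, small moths = 3/0.66 = 4.55, mosquitoes = 2/4.8 = 0.417.
Ranked: small moths > fruit flies > mosquitoes > mayflies.

small moths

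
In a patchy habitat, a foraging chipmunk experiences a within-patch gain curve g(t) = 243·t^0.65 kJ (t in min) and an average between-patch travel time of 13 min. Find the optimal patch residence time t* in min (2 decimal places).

Optimal t* satisfies g'(t*) = g(t*)/(T + t*).
g'(t) = 0.65·243·t^-0.35. Setting 0.65·243·t^-0.35 = 243·t^0.65/(13+t) gives 0.65(13+t) = t, so 0.35·t = 0.65×13.
t* = 0.65×13/0.35 = 24.14 min.

24.14 min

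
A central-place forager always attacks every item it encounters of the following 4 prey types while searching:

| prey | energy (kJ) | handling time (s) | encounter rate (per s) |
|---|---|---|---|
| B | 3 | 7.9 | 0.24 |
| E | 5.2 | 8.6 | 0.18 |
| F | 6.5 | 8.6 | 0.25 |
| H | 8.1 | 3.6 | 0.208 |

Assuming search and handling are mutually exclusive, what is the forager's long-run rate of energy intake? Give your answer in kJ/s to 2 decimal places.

R = Σλ_iE_i / (1 + Σλ_ih_i)
Numerator: 0.24×3 + 0.18×5.2 + 0.25×6.5 + 0.208×8.1 = 4.966
Denominator: 1 + 0.24×7.9 + 0.18×8.6 + 0.25×8.6 + 0.208×3.6 = 7.343
R = 4.966/7.343 = 0.6763 kJ/s

0.68 kJ/s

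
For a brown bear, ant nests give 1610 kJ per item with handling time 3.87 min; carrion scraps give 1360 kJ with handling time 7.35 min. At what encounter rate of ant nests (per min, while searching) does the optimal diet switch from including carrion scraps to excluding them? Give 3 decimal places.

0.207 per min

Drop carrion scraps once their profitability E₂/h₂ falls below the rate achievable on ant nests alone: E₂/h₂ = λE₁/(1 + λh₁).
Solve for λ: λE₁h₂ = E₂(1 + λh₁) → λ(E₁h₂ − E₂h₁) = E₂ → λ = E₂/(E₁h₂ − E₂h₁).
λ = 1360/(1610×7.35 − 1360×3.87) = 1360/6570 = 0.207 per min.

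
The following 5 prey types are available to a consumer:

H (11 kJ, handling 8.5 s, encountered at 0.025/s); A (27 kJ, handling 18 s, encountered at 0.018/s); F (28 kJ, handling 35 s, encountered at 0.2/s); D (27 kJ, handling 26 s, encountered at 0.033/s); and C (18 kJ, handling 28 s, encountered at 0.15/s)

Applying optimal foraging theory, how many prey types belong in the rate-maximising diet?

4

Rank by E/h (kJ/s): A 1.5, H 1.29, D 1.04, F 0.8, C 0.643. Include each in turn until the next type's E/h falls below the running intake rate.
Rate on top 1: 0.3671. H: 1.29 > 0.3671 → include.
Rate on top 2: 0.4953. D: 1.04 > 0.4953 → include.
Rate on top 3: 0.6899. F: 0.8 > 0.6899 → include.
Rate on top 4: 0.7719. C: 0.643 < 0.7719 → exclude; stop.
Optimal diet: A, H, D, F — 4 of 5 types.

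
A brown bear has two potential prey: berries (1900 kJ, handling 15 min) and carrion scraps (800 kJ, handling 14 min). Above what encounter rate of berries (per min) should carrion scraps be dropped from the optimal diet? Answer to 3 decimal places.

At the threshold, the rate on berries alone equals the profitability of carrion scraps: λ·1900/(1 + λ·15) = 800/14 = 57.14.
Rearranging, λ(1900 − 57.14×15) = 57.14, so λ = 57.14/1043 = 0.05479 per min.

0.055 per min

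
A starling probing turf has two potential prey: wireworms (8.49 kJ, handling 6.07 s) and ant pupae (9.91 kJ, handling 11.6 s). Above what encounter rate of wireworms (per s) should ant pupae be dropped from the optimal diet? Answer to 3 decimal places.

At the threshold, the rate on wireworms alone equals the profitability of ant pupae: λ·8.49/(1 + λ·6.07) = 9.91/11.6 = 0.8543.
Rearranging, λ(8.49 − 0.8543×6.07) = 0.8543, so λ = 0.8543/3.304 = 0.2585 per s.

0.259 per s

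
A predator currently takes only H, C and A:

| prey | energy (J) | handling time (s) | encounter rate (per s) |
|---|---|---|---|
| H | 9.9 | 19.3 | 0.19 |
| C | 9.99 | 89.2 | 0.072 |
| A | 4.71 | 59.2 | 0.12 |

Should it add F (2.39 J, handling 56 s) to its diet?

On H, C and A alone, R = ΣλE/(1+Σλh) = 3.165/18.19 = 0.174 J/s.
F: E/h = 2.39/56 = 0.04268 J/s.
Since 0.04268 < R, time spent handling F is better spent searching.

No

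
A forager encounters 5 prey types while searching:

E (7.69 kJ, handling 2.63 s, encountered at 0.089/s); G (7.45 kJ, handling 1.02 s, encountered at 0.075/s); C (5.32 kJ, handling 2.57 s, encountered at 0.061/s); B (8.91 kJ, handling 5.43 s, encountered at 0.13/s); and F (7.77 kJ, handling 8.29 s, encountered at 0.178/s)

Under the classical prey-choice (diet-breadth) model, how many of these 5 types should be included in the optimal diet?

Rank by E/h (kJ/s): G 7.3, E 2.92, C 2.07, B 1.64, F 0.937. Include each in turn until the next type's E/h falls below the running intake rate.
Rate on top 1: 0.519. E: 2.92 > 0.519 → include.
Rate on top 2: 0.9486. C: 2.07 > 0.9486 → include.
Rate on top 3: 1.068. B: 1.64 > 1.068 → include.
Rate on top 4: 1.254. F: 0.937 < 1.254 → exclude; stop.
Optimal diet: G, E, C, B — 4 of 5 types.

4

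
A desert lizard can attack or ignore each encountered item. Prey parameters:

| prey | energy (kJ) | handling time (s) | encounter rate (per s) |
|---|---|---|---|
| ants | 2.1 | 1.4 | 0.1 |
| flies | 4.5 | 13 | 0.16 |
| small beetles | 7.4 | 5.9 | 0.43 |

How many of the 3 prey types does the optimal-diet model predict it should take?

2

Rank by E/h (kJ/s): ants 1.5, small beetles 1.25, flies 0.346. Include each in turn until the next type's E/h falls below the running intake rate.
Rate on top 1: 0.1842. small beetles: 1.25 > 0.1842 → include.
Rate on top 2: 0.9225. flies: 0.346 < 0.9225 → exclude; stop.
Optimal diet: ants, small beetles — 2 of 3 types.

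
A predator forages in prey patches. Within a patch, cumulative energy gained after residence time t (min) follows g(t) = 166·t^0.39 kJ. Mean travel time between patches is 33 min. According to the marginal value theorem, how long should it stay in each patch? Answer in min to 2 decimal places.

Maximise g(t)/(T+t): set derivative to zero → g'(t)(T+t) = g(t).
g'(t) = 0.39·166·t^-0.61. Setting 0.39·166·t^-0.61 = 166·t^0.39/(33+t) gives 0.39(33+t) = t, so 0.61·t = 0.39×33.
t* = 0.39×33/0.61 = 21.1 min.

21.10 min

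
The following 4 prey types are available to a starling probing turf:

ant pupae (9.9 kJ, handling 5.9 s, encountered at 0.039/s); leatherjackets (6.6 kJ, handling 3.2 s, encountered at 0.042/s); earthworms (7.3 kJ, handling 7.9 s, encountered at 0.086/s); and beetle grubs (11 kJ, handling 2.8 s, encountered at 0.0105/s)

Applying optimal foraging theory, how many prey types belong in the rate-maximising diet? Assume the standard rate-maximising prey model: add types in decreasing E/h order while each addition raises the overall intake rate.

4

Rank by E/h (kJ/s): beetle grubs 3.93, leatherjackets 2.06, ant pupae 1.68, earthworms 0.924. Include each in turn until the next type's E/h falls below the running intake rate.
Rate on top 1: 0.1122. leatherjackets: 2.06 > 0.1122 → include.
Rate on top 2: 0.3374. ant pupae: 1.68 > 0.3374 → include.
Rate on top 3: 0.5587. earthworms: 0.924 > 0.5587 → include.
Optimal diet: beetle grubs, leatherjackets, ant pupae, earthworms — 4 of 4 types.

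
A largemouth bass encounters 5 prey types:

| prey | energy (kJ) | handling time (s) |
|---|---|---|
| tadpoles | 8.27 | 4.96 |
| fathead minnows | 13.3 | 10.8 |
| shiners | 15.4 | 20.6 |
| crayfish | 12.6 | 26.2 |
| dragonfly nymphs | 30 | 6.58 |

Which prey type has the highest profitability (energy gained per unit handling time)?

Profitability E/h (kJ/s): tadpoles = 8.27/4.96 = 1.67, fathead minnows = 13.3/10.8 = 1.23, shiners = 15.4/20.6 = 0.748, crayfish = 12.6/26.2 = 0.481, dragonfly nymphs = 30/6.58 = 4.56.
Ranked: dragonfly nymphs > tadpoles > fathead minnows > shiners > crayfish.

dragonfly nymphs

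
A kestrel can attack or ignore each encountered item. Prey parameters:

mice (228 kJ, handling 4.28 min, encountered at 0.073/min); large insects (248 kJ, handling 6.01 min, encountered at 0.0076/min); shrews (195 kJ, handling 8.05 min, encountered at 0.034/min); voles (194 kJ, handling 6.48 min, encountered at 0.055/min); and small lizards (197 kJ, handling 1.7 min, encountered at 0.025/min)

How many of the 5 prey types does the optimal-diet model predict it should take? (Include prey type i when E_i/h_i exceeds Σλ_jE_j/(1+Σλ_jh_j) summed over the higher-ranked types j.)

Profitabilities (E/h, kJ/min): small lizards 116, mice 53.3, large insects 41.3, voles 29.9, shrews 24.2. Add prey in this order while the next type's profitability exceeds the intake rate on those already taken.
Rate on top 1: 4.724. mice: 53.3 > 4.724 → include.
Rate on top 2: 15.92. large insects: 41.3 > 15.92 → include.
Rate on top 3: 16.75. voles: 29.9 > 16.75 → include.
Rate on top 4: 19.42. shrews: 24.2 > 19.42 → include.
Optimal diet: small lizards, mice, large insects, voles, shrews — 5 of 5 types.

5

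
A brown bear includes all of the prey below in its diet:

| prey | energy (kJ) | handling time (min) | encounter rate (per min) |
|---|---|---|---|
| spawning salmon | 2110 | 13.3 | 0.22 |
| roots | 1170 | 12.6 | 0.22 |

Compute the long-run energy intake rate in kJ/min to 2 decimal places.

107.73 kJ/min

Energy encountered per unit search time: 0.22×2110 + 0.22×1170 = 721.6 kJ/min.
Handling time per unit search time: 0.22×13.3 + 0.22×12.6 = 5.698.
Rate = 721.6/(1 + 5.698) = 107.7 kJ/min.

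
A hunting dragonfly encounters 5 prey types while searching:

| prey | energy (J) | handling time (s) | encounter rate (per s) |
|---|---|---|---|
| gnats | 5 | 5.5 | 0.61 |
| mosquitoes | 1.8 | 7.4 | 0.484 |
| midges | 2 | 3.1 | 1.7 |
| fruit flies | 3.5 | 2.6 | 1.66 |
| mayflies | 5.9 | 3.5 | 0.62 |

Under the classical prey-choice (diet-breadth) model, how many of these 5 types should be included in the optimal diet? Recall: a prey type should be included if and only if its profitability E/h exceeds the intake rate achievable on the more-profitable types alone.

2

Rank by E/h (J/s): mayflies 1.69, fruit flies 1.35, gnats 0.909, midges 0.645, mosquitoes 0.243. Include each in turn until the next type's E/h falls below the running intake rate.
Rate on top 1: 1.154. fruit flies: 1.35 > 1.154 → include.
Rate on top 2: 1.265. gnats: 0.909 < 1.265 → exclude; stop.
Optimal diet: mayflies, fruit flies — 2 of 5 types.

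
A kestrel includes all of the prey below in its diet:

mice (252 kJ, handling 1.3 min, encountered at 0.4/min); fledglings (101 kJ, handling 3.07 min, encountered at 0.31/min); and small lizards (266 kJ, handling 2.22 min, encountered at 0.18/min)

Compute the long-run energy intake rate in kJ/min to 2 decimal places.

62.69 kJ/min

R = (0.4×252 + 0.31×101 + 0.18×266) / (1 + 0.4×1.3 + 0.31×3.07 + 0.18×2.22) = 180/2.871 = 62.69 kJ/min.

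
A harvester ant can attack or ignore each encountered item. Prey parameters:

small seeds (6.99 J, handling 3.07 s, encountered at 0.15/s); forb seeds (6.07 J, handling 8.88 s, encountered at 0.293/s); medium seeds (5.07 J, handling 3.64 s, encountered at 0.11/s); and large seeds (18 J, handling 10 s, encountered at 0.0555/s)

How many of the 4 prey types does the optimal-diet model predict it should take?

Rank by E/h (J/s): small seeds 2.28, large seeds 1.8, medium seeds 1.39, forb seeds 0.684. Include each in turn until the next type's E/h falls below the running intake rate.
Rate on top 1: 0.7179. large seeds: 1.8 > 0.7179 → include.
Rate on top 2: 1.016. medium seeds: 1.39 > 1.016 → include.
Rate on top 3: 1.078. forb seeds: 0.684 < 1.078 → exclude; stop.
Optimal diet: small seeds, large seeds, medium seeds — 3 of 4 types.

3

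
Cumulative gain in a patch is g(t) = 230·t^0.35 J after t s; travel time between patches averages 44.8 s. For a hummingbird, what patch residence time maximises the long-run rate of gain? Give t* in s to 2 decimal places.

Maximise g(t)/(T+t): set derivative to zero → g'(t)(T+t) = g(t).
g'(t) = 0.35·230·t^-0.65. Setting 0.35·230·t^-0.65 = 230·t^0.35/(44.8+t) gives 0.35(44.8+t) = t, so 0.65·t = 0.35×44.8.
t* = 0.35×44.8/0.65 = 24.12 s.

24.12 s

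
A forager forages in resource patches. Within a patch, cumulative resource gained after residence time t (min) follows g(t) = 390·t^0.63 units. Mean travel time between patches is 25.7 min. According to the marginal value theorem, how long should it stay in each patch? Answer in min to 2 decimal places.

Maximise g(t)/(T+t): set derivative to zero → g'(t)(T+t) = g(t).
g'(t) = 0.63·390·t^-0.37. Setting 0.63·390·t^-0.37 = 390·t^0.63/(25.7+t) gives 0.63(25.7+t) = t, so 0.37·t = 0.63×25.7.
t* = 0.63×25.7/0.37 = 43.76 min.

43.76 min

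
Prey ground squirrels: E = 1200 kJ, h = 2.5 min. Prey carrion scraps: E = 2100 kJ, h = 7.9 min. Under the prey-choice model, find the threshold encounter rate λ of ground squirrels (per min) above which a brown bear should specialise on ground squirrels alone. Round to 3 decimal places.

0.496 per min

The zero-one rule: include carrion scraps iff E₂/h₂ > λE₁/(1+λh₁). Equality gives the switch point.
λE₁h₂ = E₂ + λE₂h₁ ⇒ λ = E₂/(E₁h₂ − E₂h₁) = 2100/(9480 − 5250) = 0.4965 per min.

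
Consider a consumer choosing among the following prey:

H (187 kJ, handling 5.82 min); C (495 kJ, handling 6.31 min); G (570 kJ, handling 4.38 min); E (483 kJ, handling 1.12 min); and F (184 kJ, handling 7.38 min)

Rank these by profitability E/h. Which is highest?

In descending order of E/h:
E: 483/1.12 = 431 kJ/min
G: 570/4.38 = 130 kJ/min
C: 495/6.31 = 78.4 kJ/min
H: 187/5.82 = 32.1 kJ/min
F: 184/7.38 = 24.9 kJ/min

E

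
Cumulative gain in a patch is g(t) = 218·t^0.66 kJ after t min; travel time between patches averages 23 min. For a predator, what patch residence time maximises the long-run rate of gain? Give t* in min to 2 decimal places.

By the marginal value theorem, leave when the instantaneous gain rate g'(t) equals the habitat-wide average g(t)/(T + t).
g'(t) = 0.66·218·t^-0.34. Setting 0.66·218·t^-0.34 = 218·t^0.66/(23+t) gives 0.66(23+t) = t, so 0.34·t = 0.66×23.
t* = 0.66×23/0.34 = 44.65 min.

44.65 min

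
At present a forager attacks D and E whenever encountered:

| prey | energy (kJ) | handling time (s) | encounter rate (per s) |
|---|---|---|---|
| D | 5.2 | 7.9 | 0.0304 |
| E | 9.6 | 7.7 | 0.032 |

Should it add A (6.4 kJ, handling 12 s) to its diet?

Yes

Intake rate on the current diet: R = (0.0304×5.2 + 0.032×9.6) / (1 + 0.0304×7.9 + 0.032×7.7) = 0.4653/1.487 = 0.313 kJ/s.
Profitability of A: 6.4/12 = 0.5333 kJ/s.
Since 0.5333 > R, including A increases the long-run rate.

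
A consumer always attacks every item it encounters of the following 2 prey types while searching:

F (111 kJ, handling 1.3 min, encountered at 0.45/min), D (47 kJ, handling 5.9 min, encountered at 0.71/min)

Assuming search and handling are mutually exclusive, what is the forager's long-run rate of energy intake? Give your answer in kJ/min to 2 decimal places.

Energy encountered per unit search time: 0.45×111 + 0.71×47 = 83.32 kJ/min.
Handling time per unit search time: 0.45×1.3 + 0.71×5.9 = 4.774.
Rate = 83.32/(1 + 4.774) = 14.43 kJ/min.

14.43 kJ/min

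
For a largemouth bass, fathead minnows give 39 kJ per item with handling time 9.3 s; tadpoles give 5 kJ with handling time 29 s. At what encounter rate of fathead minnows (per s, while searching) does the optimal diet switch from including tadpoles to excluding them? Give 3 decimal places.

0.005 per s

The zero-one rule: include tadpoles iff E₂/h₂ > λE₁/(1+λh₁). Equality gives the switch point.
λE₁h₂ = E₂ + λE₂h₁ ⇒ λ = E₂/(E₁h₂ − E₂h₁) = 5/(1131 − 46.5) = 0.00461 per s.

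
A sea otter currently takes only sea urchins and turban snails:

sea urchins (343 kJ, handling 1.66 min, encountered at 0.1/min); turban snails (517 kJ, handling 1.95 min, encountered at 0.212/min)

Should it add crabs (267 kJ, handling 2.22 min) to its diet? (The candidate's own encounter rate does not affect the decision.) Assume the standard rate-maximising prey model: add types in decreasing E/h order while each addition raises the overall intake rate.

Yes

Intake rate on the current diet: R = (0.1×343 + 0.212×517) / (1 + 0.1×1.66 + 0.212×1.95) = 143.9/1.579 = 91.11 kJ/min.
crabs: E/h = 267/2.22 = 120.3 kJ/min.
Since 120.3 > R, including crabs increases the long-run rate.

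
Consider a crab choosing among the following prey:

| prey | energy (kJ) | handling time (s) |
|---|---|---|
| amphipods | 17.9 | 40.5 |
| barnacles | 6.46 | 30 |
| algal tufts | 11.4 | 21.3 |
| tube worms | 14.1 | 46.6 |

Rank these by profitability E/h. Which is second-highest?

Profitability E/h (kJ/s): amphipods = 17.9/40.5 = 0.442, barnacles = 6.46/30 = 0.215, algal tufts = 11.4/21.3 = 0.535, tube worms = 14.1/46.6 = 0.303.
Ranked: algal tufts > amphipods > tube worms > barnacles.

amphipods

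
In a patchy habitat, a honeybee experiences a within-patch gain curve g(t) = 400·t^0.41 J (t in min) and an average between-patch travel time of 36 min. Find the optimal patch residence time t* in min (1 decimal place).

By the marginal value theorem, leave when the instantaneous gain rate g'(t) equals the habitat-wide average g(t)/(T + t).
g'(t) = 0.41·400·t^-0.59. Setting 0.41·400·t^-0.59 = 400·t^0.41/(36+t) gives 0.41(36+t) = t, so 0.59·t = 0.41×36.
t* = 0.41×36/0.59 = 25.02 min.

25.0 min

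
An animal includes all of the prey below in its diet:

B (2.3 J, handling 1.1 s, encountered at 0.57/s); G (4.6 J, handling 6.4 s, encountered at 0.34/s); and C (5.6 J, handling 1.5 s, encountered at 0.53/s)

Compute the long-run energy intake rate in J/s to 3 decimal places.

1.271 J/s

Energy encountered per unit search time: 0.57×2.3 + 0.34×4.6 + 0.53×5.6 = 5.843 J/s.
Handling time per unit search time: 0.57×1.1 + 0.34×6.4 + 0.53×1.5 = 3.598.
Rate = 5.843/(1 + 3.598) = 1.271 J/s.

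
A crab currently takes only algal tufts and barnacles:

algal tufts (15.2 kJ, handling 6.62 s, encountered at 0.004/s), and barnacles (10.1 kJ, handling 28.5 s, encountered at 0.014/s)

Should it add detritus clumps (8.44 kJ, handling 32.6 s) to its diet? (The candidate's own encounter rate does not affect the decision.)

Current rate: (0.004×15.2 + 0.014×10.1)/(1 + 0.004×6.62 + 0.014×28.5) = 0.1418 kJ/s.
Profitability of detritus clumps: 8.44/32.6 = 0.2589 kJ/s.
Since 0.2589 > R, including detritus clumps increases the long-run rate.

Yes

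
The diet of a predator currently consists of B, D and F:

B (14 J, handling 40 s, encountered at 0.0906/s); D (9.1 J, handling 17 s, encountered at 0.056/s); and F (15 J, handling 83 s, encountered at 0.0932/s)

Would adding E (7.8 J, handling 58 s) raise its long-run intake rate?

No

Current rate: (0.0906×14 + 0.056×9.1 + 0.0932×15)/(1 + 0.0906×40 + 0.056×17 + 0.0932×83) = 0.2386 J/s.
E: E/h = 7.8/58 = 0.1345 J/s.
Since 0.1345 < R, time spent handling E is better spent searching.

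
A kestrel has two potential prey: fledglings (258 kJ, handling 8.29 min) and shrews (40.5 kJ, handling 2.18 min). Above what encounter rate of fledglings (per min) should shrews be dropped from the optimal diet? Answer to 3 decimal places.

At the threshold, the rate on fledglings alone equals the profitability of shrews: λ·258/(1 + λ·8.29) = 40.5/2.18 = 18.58.
Rearranging, λ(258 − 18.58×8.29) = 18.58, so λ = 18.58/104 = 0.1787 per min.

0.179 per min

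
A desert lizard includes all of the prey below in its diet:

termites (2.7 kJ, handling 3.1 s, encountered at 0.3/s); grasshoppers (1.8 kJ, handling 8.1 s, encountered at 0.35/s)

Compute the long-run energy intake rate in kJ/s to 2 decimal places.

0.30 kJ/s

R = Σλ_iE_i / (1 + Σλ_ih_i)
Numerator: 0.3×2.7 + 0.35×1.8 = 1.44
Denominator: 1 + 0.3×3.1 + 0.35×8.1 = 4.765
R = 1.44/4.765 = 0.3022 kJ/s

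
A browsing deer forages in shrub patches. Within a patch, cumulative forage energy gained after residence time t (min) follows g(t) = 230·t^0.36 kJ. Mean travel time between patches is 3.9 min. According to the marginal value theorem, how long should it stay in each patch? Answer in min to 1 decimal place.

Maximise g(t)/(T+t): set derivative to zero → g'(t)(T+t) = g(t).
g'(t) = 0.36·230·t^-0.64. Setting 0.36·230·t^-0.64 = 230·t^0.36/(3.9+t) gives 0.36(3.9+t) = t, so 0.64·t = 0.36×3.9.
t* = 0.36×3.9/0.64 = 2.194 min.

2.2 min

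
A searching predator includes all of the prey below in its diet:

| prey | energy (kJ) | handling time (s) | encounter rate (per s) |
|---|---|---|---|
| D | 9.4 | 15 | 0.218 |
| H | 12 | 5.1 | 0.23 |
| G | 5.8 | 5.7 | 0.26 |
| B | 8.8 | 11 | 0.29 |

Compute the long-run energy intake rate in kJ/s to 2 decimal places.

0.88 kJ/s

R = Σλ_iE_i / (1 + Σλ_ih_i)
Numerator: 0.218×9.4 + 0.23×12 + 0.26×5.8 + 0.29×8.8 = 8.869
Denominator: 1 + 0.218×15 + 0.23×5.1 + 0.26×5.7 + 0.29×11 = 10.12
R = 8.869/10.12 = 0.8768 kJ/s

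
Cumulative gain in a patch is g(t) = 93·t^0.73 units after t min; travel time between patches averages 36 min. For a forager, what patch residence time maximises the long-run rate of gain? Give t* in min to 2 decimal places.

Optimal t* satisfies g'(t*) = g(t*)/(T + t*).
g'(t) = 0.73·93·t^-0.27. Setting 0.73·93·t^-0.27 = 93·t^0.73/(36+t) gives 0.73(36+t) = t, so 0.27·t = 0.73×36.
t* = 0.73×36/0.27 = 97.33 min.

97.33 min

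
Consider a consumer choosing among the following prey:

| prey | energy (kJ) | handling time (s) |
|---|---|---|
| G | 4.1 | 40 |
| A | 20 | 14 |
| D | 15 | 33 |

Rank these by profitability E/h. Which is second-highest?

Profitability E/h (kJ/s): G = 4.1/40 = 0.102, A = 20/14 = 1.43, D = 15/33 = 0.455.
Ranked: A > D > G.

D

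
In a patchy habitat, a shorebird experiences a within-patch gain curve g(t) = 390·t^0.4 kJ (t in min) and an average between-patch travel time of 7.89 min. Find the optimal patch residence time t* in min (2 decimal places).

By the marginal value theorem, leave when the instantaneous gain rate g'(t) equals the habitat-wide average g(t)/(T + t).
g'(t) = 0.4·390·t^-0.6. Setting 0.4·390·t^-0.6 = 390·t^0.4/(7.89+t) gives 0.4(7.89+t) = t, so 0.60·t = 0.4×7.89.
t* = 0.4×7.89/0.60 = 5.26 min.

5.26 min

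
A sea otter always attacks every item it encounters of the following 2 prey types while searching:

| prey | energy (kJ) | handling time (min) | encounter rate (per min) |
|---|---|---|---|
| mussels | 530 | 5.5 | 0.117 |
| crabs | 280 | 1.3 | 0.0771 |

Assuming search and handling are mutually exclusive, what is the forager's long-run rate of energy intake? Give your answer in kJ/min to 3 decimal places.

47.942 kJ/min

Energy encountered per unit search time: 0.117×530 + 0.0771×280 = 83.6 kJ/min.
Handling time per unit search time: 0.117×5.5 + 0.0771×1.3 = 0.7437.
Rate = 83.6/(1 + 0.7437) = 47.94 kJ/min.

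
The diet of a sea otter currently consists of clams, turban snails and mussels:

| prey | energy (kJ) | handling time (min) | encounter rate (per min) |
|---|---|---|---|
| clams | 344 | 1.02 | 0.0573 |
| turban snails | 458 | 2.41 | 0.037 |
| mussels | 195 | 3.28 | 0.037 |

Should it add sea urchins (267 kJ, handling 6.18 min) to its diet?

Yes

Current rate: (0.0573×344 + 0.037×458 + 0.037×195)/(1 + 0.0573×1.02 + 0.037×2.41 + 0.037×3.28) = 34.57 kJ/min.
sea urchins: E/h = 267/6.18 = 43.2 kJ/min.
Since 43.2 > R, including sea urchins increases the long-run rate.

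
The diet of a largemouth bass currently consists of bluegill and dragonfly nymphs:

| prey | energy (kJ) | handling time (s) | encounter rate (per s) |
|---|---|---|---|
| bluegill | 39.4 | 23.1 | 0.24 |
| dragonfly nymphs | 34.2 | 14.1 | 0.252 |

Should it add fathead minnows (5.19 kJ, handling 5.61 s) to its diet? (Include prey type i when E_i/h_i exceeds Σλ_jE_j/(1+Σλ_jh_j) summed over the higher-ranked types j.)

Intake rate on the current diet: R = (0.24×39.4 + 0.252×34.2) / (1 + 0.24×23.1 + 0.252×14.1) = 18.07/10.1 = 1.79 kJ/s.
Profitability of fathead minnows: 5.19/5.61 = 0.9251 kJ/s.
0.9251 < 1.79, so adding fathead minnows would lower the average — exclude it.

No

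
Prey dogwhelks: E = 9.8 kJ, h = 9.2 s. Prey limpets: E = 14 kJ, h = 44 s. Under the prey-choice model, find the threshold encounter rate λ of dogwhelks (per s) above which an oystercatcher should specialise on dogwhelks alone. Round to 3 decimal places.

0.046 per s

At the threshold, the rate on dogwhelks alone equals the profitability of limpets: λ·9.8/(1 + λ·9.2) = 14/44 = 0.3182.
Rearranging, λ(9.8 − 0.3182×9.2) = 0.3182, so λ = 0.3182/6.873 = 0.0463 per s.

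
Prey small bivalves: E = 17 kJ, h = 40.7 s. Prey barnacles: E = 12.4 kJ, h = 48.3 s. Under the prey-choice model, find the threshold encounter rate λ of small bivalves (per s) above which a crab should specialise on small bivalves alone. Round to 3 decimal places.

At the threshold, the rate on small bivalves alone equals the profitability of barnacles: λ·17/(1 + λ·40.7) = 12.4/48.3 = 0.2567.
Rearranging, λ(17 − 0.2567×40.7) = 0.2567, so λ = 0.2567/6.551 = 0.03919 per s.

0.039 per s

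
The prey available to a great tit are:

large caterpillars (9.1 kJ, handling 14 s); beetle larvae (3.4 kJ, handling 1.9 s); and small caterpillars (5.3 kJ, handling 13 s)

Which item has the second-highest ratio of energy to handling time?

large caterpillars

In descending order of E/h:
beetle larvae: 3.4/1.9 = 1.79 kJ/s
large caterpillars: 9.1/14 = 0.65 kJ/s
small caterpillars: 5.3/13 = 0.408 kJ/s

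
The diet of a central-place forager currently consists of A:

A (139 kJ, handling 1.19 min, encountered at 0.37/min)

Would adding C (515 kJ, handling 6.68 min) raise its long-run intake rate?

Yes

Current rate: (0.37×139)/(1 + 0.37×1.19) = 35.71 kJ/min.
Profitability of C: 515/6.68 = 77.1 kJ/min.
77.1 > 35.71, so adding C raises the average — include it.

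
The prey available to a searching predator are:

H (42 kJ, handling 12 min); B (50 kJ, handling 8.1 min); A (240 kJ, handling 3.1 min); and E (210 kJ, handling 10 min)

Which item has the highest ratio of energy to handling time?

A

In descending order of E/h:
A: 240/3.1 = 77.4 kJ/min
E: 210/10 = 21 kJ/min
B: 50/8.1 = 6.17 kJ/min
H: 42/12 = 3.5 kJ/min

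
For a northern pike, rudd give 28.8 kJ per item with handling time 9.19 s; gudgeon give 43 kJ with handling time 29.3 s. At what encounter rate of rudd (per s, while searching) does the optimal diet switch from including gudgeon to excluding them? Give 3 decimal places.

At the threshold, the rate on rudd alone equals the profitability of gudgeon: λ·28.8/(1 + λ·9.19) = 43/29.3 = 1.468.
Rearranging, λ(28.8 − 1.468×9.19) = 1.468, so λ = 1.468/15.31 = 0.09584 per s.

0.096 per s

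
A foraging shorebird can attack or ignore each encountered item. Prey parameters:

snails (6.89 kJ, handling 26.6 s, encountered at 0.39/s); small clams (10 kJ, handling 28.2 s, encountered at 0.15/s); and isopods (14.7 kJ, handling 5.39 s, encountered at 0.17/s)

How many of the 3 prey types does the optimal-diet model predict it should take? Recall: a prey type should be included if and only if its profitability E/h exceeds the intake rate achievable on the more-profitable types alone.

1

E/h in descending order: isopods 2.73, small clams 0.355, snails 0.259 kJ/s. The optimal diet is the largest prefix of this list for which every included type satisfies E_i/h_i > R on the types above it.
Rate on top 1: 1.304. small clams: 0.355 < 1.304 → exclude; stop.
Optimal diet: isopods — 1 of 3 types.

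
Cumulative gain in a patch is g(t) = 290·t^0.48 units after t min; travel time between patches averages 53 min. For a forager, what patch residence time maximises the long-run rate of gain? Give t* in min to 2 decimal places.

Maximise g(t)/(T+t): set derivative to zero → g'(t)(T+t) = g(t).
g'(t) = 0.48·290·t^-0.52. Setting 0.48·290·t^-0.52 = 290·t^0.48/(53+t) gives 0.48(53+t) = t, so 0.52·t = 0.48×53.
t* = 0.48×53/0.52 = 48.92 min.

48.92 min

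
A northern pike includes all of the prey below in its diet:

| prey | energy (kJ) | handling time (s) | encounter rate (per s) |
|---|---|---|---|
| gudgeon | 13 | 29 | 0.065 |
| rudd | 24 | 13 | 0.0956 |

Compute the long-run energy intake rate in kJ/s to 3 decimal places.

0.761 kJ/s

R = Σλ_iE_i / (1 + Σλ_ih_i)
Numerator: 0.065×13 + 0.0956×24 = 3.139
Denominator: 1 + 0.065×29 + 0.0956×13 = 4.128
R = 3.139/4.128 = 0.7606 kJ/s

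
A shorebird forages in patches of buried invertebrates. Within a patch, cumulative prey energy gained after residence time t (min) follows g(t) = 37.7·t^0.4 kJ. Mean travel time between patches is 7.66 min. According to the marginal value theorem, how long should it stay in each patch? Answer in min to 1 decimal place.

Maximise g(t)/(T+t): set derivative to zero → g'(t)(T+t) = g(t).
g'(t) = 0.4·37.7·t^-0.6. Setting 0.4·37.7·t^-0.6 = 37.7·t^0.4/(7.66+t) gives 0.4(7.66+t) = t, so 0.60·t = 0.4×7.66.
t* = 0.4×7.66/0.60 = 5.107 min.

5.1 min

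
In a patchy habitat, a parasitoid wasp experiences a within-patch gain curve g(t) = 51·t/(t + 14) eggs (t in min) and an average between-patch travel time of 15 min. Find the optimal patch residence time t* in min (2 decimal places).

By the marginal value theorem, leave when the instantaneous gain rate g'(t) equals the habitat-wide average g(t)/(T + t).
g'(t) = 51·14/(t + 14)². Setting 51·14/(t+14)² = 51t/[(t+14)(15+t)] gives 14(15+t) = t(t+14), so t² = 14×15 = 210.
t* = √210 = 14.49 min.

14.49 min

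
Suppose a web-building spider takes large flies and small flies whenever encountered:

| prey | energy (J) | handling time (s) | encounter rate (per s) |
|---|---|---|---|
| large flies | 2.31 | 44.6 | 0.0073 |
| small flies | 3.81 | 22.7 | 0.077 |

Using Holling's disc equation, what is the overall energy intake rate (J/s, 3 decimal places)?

0.101 J/s

Energy encountered per unit search time: 0.0073×2.31 + 0.077×3.81 = 0.3102 J/s.
Handling time per unit search time: 0.0073×44.6 + 0.077×22.7 = 2.073.
Rate = 0.3102/(1 + 2.073) = 0.1009 J/s.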